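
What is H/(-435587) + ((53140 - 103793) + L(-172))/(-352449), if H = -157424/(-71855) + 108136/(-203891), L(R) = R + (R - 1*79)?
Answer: 325938313019950531364/2249190508666227544215 ≈ 0.14491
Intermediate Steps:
L(R) = -79 + 2*R (L(R) = R + (R - 79) = R + (-79 + R) = -79 + 2*R)
H = 24327224504/14650587805 (H = -157424*(-1/71855) + 108136*(-1/203891) = 157424/71855 - 108136/203891 = 24327224504/14650587805 ≈ 1.6605)
H/(-435587) + ((53140 - 103793) + L(-172))/(-352449) = (24327224504/14650587805)/(-435587) + ((53140 - 103793) + (-79 + 2*(-172)))/(-352449) = (24327224504/14650587805)*(-1/435587) + (-50653 + (-79 - 344))*(-1/352449) = -24327224504/6381605590216535 + (-50653 - 423)*(-1/352449) = -24327224504/6381605590216535 - 51076*(-1/352449) = -24327224504/6381605590216535 + 51076/352449 = 325938313019950531364/2249190508666227544215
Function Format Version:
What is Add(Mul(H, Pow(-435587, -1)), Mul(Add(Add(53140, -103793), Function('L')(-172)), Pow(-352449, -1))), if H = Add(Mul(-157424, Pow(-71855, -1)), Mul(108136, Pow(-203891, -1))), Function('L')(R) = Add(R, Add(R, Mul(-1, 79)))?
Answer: Rational(325938313019950531364, 2249190508666227544215) ≈ 0.14491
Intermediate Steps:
Function('L')(R) = Add(-79, Mul(2, R)) (Function('L')(R) = Add(R, Add(R, -79)) = Add(R, Add(-79, R)) = Add(-79, Mul(2, R)))
H = Rational(24327224504, 14650587805) (H = Add(Mul(-157424, Rational(-1, 71855)), Mul(108136, Rational(-1, 203891))) = Add(Rational(157424, 71855), Rational(-108136, 203891)) = Rational(24327224504, 14650587805) ≈ 1.6605)
Add(Mul(H, Pow(-435587, -1)), Mul(Add(Add(53140, -103793), Function('L')(-172)), Pow(-352449, -1))) = Add(Mul(Rational(24327224504, 14650587805), Pow(-435587, -1)), Mul(Add(Add(53140, -103793), Add(-79, Mul(2, -172))), Pow(-352449, -1))) = Add(Mul(Rational(24327224504, 14650587805), Rational(-1, 435587)), Mul(Add(-50653, Add(-79, -344)), Rational(-1, 352449))) = Add(Rational(-24327224504, 6381605590216535), Mul(Add(-50653, -423), Rational(-1, 352449))) = Add(Rational(-24327224504, 6381605590216535), Mul(-51076, Rational(-1, 352449))) = Add(Rational(-24327224504, 6381605590216535), Rational(51076, 352449)) = Rational(325938313019950531364, 2249190508666227544215)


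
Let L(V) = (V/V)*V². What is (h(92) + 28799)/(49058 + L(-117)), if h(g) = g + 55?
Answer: 28946/62747 ≈ 0.46131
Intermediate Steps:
L(V) = V² (L(V) = 1*V² = V²)
h(g) = 55 + g
(h(92) + 28799)/(49058 + L(-117)) = ((55 + 92) + 28799)/(49058 + (-117)²) = (147 + 28799)/(49058 + 13689) = 28946/62747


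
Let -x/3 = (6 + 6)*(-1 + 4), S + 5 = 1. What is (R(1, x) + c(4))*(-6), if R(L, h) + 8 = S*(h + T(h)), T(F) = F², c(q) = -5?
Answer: 277422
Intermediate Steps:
S = -4 (S = -5 + 1 = -4)
x = -108 (x = -3*(6 + 6)*(-1 + 4) = -36*3 = -3*36 = -108)
R(L, h) = -8 - 4*h - 4*h² (R(L, h) = -8 - 4*(h + h²) = -8 + (-4*h - 4*h²) = -8 - 4*h - 4*h²)
(R(1, x) + c(4))*(-6) = ((-8 - 4*(-108) - 4*(-108)²) - 5)*(-6) = ((-8 + 432 - 4*11664) - 5)*(-6) = ((-8 + 432 - 46656) - 5)*(-6) = (-46232 - 5)*(-6) = -46237*(-6) = 277422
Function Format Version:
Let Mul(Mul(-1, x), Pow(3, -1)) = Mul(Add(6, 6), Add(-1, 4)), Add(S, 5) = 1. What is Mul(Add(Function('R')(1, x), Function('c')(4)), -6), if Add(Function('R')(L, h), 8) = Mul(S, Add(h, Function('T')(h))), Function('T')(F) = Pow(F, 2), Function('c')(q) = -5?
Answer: 277422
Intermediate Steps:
S = -4 (S = Add(-5, 1) = -4)
x = -108 (x = Mul(-3, Mul(Add(6, 6), Add(-1, 4))) = Mul(-3, Mul(12, 3)) = Mul(-3, 36) = -108)
Function('R')(L, h) = Add(-8, Mul(-4, h), Mul(-4, Pow(h, 2))) (Function('R')(L, h) = Add(-8, Mul(-4, Add(h, Pow(h, 2)))) = Add(-8, Add(Mul(-4, h), Mul(-4, Pow(h, 2)))) = Add(-8, Mul(-4, h), Mul(-4, Pow(h, 2))))
Mul(Add(Function('R')(1, x), Function('c')(4)), -6) = Mul(Add(Add(-8, Mul(-4, -108), Mul(-4, Pow(-108, 2))), -5), -6) = Mul(Add(Add(-8, 432, Mul(-4, 11664)), -5), -6) = Mul(Add(Add(-8, 432, -46656), -5), -6) = Mul(Add(-46232, -5), -6) = Mul(-46237, -6) = 277422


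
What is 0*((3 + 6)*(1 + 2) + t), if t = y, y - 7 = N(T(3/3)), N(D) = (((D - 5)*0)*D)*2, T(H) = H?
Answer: 0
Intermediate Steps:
N(D) = 0 (N(D) = (((-5 + D)*0)*D)*2 = (0*D)*2 = 0*2 = 0)
y = 7 (y = 7 + 0 = 7)
t = 7
0*((3 + 6)*(1 + 2) + t) = 0*((3 + 6)*(1 + 2) + 7) = 0*(9*3 + 7) = 0*(27 + 7) = 0*34 = 0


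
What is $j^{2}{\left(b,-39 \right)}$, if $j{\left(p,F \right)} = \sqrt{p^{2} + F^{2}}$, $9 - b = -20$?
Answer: $2362$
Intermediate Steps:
$b = 29$ ($b = 9 - -20 = 9 + 20 = 29$)
$j{\left(p,F \right)} = \sqrt{F^{2} + p^{2}}$
$j^{2}{\left(b,-39 \right)} = \left(\sqrt{\left(-39\right)^{2} + 29^{2}}\right)^{2} = \left(\sqrt{1521 + 841}\right)^{2} = \left(\sqrt{2362}\right)^{2} = 2362$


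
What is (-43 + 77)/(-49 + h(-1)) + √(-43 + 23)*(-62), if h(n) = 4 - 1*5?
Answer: -17/25 - 124*I*√5 ≈ -0.68 - 277.27*I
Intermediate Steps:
h(n) = -1 (h(n) = 4 - 5 = -1)
(-43 + 77)/(-49 + h(-1)) + √(-43 + 23)*(-62) = (-43 + 77)/(-49 - 1) + √(-43 + 23)*(-62) = 34/(-50) + √(-20)*(-62) = 34*(-1/50) + (2*I*√5)*(-62) = -17/25 - 124*I*√5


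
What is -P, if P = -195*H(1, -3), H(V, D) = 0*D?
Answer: 0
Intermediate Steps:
H(V, D) = 0
P = 0 (P = -195*0 = 0)
-P = -1*0 = 0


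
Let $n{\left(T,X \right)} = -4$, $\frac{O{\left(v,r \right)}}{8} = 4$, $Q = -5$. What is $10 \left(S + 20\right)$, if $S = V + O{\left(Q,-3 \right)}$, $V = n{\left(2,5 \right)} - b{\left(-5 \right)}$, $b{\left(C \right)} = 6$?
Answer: $420$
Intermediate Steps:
$O{\left(v,r \right)} = 32$ ($O{\left(v,r \right)} = 8 \cdot 4 = 32$)
$V = -10$ ($V = -4 - 6 = -10$)
$S = 22$ ($S = -10 + 32 = 22$)
$10 \left(S + 20\right) = 10 \left(22 + 20\right) = 10 \cdot 42 = 420$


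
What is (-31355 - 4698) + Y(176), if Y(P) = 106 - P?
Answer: -36123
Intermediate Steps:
(-31355 - 4698) + Y(176) = (-31355 - 4698) + (106 - 1*176) = -36053 + (106 - 176) = -36053 - 70 = -36123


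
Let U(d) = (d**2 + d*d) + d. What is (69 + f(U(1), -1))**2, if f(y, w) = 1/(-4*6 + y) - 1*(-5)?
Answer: 2411809/441 ≈ 5469.0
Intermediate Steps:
U(d) = d + 2*d**2 (U(d) = (d**2 + d**2) + d = 2*d**2 + d = d + 2*d**2)
f(y, w) = 5 + 1/(-24 + y) (f(y, w) = 1/(-24 + y) + 5 = 5 + 1/(-24 + y))
(69 + f(U(1), -1))**2 = (69 + (-119 + 5*(1*(1 + 2*1)))/(-24 + 1*(1 + 2*1)))**2 = (69 + (-119 + 5*(1*(1 + 2)))/(-24 + 1*(1 + 2)))**2 = (69 + (-119 + 5*(1*3))/(-24 + 1*3))**2 = (69 + (-119 + 5*3)/(-24 + 3))**2 = (69 + (-119 + 15)/(-21))**2 = (69 - 1/21*(-104))**2 = (69 + 104/21)**2 = (1553/21)**2 = 2411809/441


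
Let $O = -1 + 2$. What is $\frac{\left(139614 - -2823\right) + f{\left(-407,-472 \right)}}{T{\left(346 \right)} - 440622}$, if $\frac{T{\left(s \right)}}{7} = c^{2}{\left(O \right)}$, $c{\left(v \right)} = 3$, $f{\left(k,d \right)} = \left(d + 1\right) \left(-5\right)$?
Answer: $- \frac{16088}{48951} \approx -0.32866$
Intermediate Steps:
$f{\left(k,d \right)} = -5 - 5 d$ ($f{\left(k,d \right)} = \left(1 + d\right) \left(-5\right) = -5 - 5 d$)
$O = 1$
$T{\left(s \right)} = 63$ ($T{\left(s \right)} = 7 \cdot 3^{2} = 7 \cdot 9 = 63$)
$\frac{\left(139614 - -2823\right) + f{\left(-407,-472 \right)}}{T{\left(346 \right)} - 440622} = \frac{\left(139614 - -2823\right) - -2355}{63 - 440622} = \frac{\left(139614 + 2823\right) + \left(-5 + 2360\right)}{-440559} = \left(142437 + 2355\right) \left(- \frac{1}{440559}\right) = 144792 \left(- \frac{1}{440559}\right) = - \frac{16088}{48951}$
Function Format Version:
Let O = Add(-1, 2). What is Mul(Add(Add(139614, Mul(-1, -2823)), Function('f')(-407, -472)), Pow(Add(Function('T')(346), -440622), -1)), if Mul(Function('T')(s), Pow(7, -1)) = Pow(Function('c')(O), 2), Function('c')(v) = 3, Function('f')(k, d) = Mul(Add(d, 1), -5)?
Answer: Rational(-16088, 48951) ≈ -0.32866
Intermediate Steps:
Function('f')(k, d) = Add(-5, Mul(-5, d)) (Function('f')(k, d) = Mul(Add(1, d), -5) = Add(-5, Mul(-5, d)))
O = 1
Function('T')(s) = 63 (Function('T')(s) = Mul(7, Pow(3, 2)) = Mul(7, 9) = 63)
Mul(Add(Add(139614, Mul(-1, -2823)), Function('f')(-407, -472)), Pow(Add(Function('T')(346), -440622), -1)) = Mul(Add(Add(139614, Mul(-1, -2823)), Add(-5, Mul(-5, -472))), Pow(Add(63, -440622), -1)) = Mul(Add(Add(139614, 2823), Add(-5, 2360)), Pow(-440559, -1)) = Mul(Add(142437, 2355), Rational(-1, 440559)) = Mul(144792, Rational(-1, 440559)) = Rational(-16088, 48951)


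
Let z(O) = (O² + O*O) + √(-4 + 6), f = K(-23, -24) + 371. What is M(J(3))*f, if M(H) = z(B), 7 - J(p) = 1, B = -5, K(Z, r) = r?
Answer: 17350 + 347*√2 ≈ 17841.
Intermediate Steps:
J(p) = 6 (J(p) = 7 - 1*1 = 7 - 1 = 6)
f = 347 (f = -24 + 371 = 347)
z(O) = √2 + 2*O² (z(O) = (O² + O²) + √2 = 2*O² + √2 = √2 + 2*O²)
M(H) = 50 + √2 (M(H) = √2 + 2*(-5)² = √2 + 2*25 = √2 + 50 = 50 + √2)
M(J(3))*f = (50 + √2)*347 = 17350 + 347*√2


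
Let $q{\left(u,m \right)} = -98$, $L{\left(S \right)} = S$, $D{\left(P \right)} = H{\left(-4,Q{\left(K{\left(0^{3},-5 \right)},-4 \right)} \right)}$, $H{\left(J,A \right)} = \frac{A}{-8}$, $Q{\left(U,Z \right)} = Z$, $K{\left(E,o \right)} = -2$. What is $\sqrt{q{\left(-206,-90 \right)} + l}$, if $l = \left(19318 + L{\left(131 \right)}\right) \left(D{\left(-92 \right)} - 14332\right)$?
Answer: $\frac{i \sqrt{1114933766}}{2} \approx 16695.0 i$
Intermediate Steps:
$H{\left(J,A \right)} = - \frac{A}{8}$ ($H{\left(J,A \right)} = A \left(- \frac{1}{8}\right) = - \frac{A}{8}$)
$D{\left(P \right)} = \frac{1}{2}$ ($D{\left(P \right)} = \left(- \frac{1}{8}\right) \left(-4\right) = \frac{1}{2}$)
$l = - \frac{557466687}{2}$ ($l = \left(19318 + 131\right) \left(\frac{1}{2} - 14332\right) = 19449 \left(- \frac{28663}{2}\right) = - \frac{557466687}{2} \approx -2.7873 \cdot 10^{8}$)
$\sqrt{q{\left(-206,-90 \right)} + l} = \sqrt{-98 - \frac{557466687}{2}} = \sqrt{- \frac{557466883}{2}} = \frac{i \sqrt{1114933766}}{2}$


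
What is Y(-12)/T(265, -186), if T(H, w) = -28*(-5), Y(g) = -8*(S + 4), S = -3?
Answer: -2/35 ≈ -0.057143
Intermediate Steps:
Y(g) = -8 (Y(g) = -8*(-3 + 4) = -8*1 = -8)
T(H, w) = 140
Y(-12)/T(265, -186) = -8/140 = -8*1/140 = -2/35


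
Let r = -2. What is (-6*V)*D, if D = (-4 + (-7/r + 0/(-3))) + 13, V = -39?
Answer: 2925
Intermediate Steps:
D = 25/2 (D = (-4 + (-7/(-2) + 0/(-3))) + 13 = (-4 + (-7*(-½) + 0*(-⅓))) + 13 = (-4 + (7/2 + 0)) + 13 = (-4 + 7/2) + 13 = -½ + 13 = 25/2 ≈ 12.500)
(-6*V)*D = -6*(-39)*(25/2) = 234*(25/2) = 2925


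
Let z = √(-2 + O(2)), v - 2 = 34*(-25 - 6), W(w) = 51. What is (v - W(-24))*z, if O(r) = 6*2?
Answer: -1103*√10 ≈ -3488.0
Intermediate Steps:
v = -1052 (v = 2 + 34*(-25 - 6) = 2 + 34*(-31) = 2 - 1054 = -1052)
O(r) = 12
z = √10 (z = √(-2 + 12) = √10 ≈ 3.1623)
(v - W(-24))*z = (-1052 - 1*51)*√10 = (-1052 - 51)*√10 = -1103*√10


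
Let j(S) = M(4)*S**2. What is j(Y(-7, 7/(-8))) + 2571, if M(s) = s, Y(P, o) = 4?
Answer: 2635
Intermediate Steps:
j(S) = 4*S**2
j(Y(-7, 7/(-8))) + 2571 = 4*4**2 + 2571 = 4*16 + 2571 = 64 + 2571 = 2635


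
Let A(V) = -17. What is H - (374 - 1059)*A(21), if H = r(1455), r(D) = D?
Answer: -10190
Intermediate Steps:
H = 1455
H - (374 - 1059)*A(21) = 1455 - (374 - 1059)*(-17) = 1455 - (-685)*(-17) = 1455 - 1*11645 = 1455 - 11645 = -10190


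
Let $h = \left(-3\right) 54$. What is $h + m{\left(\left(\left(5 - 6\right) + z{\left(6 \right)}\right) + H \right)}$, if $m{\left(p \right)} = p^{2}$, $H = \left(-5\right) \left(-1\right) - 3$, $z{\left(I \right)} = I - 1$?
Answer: $-126$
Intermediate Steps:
$z{\left(I \right)} = -1 + I$
$H = 2$ ($H = 5 - 3 = 2$)
$h = -162$
$h + m{\left(\left(\left(5 - 6\right) + z{\left(6 \right)}\right) + H \right)} = -162 + \left(\left(\left(5 - 6\right) + \left(-1 + 6\right)\right) + 2\right)^{2} = -162 + \left(\left(\left(5 - 6\right) + 5\right) + 2\right)^{2} = -162 + \left(\left(-1 + 5\right) + 2\right)^{2} = -162 + \left(4 + 2\right)^{2} = -162 + 6^{2} = -162 + 36 = -126$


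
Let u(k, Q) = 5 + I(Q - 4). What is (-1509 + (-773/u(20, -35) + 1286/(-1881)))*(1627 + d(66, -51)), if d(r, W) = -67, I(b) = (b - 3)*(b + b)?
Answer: -4845650642560/2057187 ≈ -2.3555e+6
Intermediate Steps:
I(b) = 2*b*(-3 + b) (I(b) = (-3 + b)*(2*b) = 2*b*(-3 + b))
u(k, Q) = 5 + 2*(-7 + Q)*(-4 + Q) (u(k, Q) = 5 + 2*(Q - 4)*(-3 + (Q - 4)) = 5 + 2*(-4 + Q)*(-3 + (-4 + Q)) = 5 + 2*(-4 + Q)*(-7 + Q) = 5 + 2*(-7 + Q)*(-4 + Q))
(-1509 + (-773/u(20, -35) + 1286/(-1881)))*(1627 + d(66, -51)) = (-1509 + (-773/(5 + 2*(-7 - 35)*(-4 - 35)) + 1286/(-1881)))*(1627 - 67) = (-1509 + (-773/(5 + 2*(-42)*(-39)) + 1286*(-1/1881)))*1560 = (-1509 + (-773/(5 + 3276) - 1286/1881))*1560 = (-1509 + (-773/3281 - 1286/1881))*1560 = (-1509 - 5673379/6171561)*1560 = -9318558928/6171561*1560 = -4845650642560/2057187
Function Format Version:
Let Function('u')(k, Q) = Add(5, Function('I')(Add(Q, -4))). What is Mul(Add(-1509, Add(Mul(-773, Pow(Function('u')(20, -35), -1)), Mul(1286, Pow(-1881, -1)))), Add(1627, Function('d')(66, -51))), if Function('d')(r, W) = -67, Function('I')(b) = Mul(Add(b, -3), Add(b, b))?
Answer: Rational(-4845650642560, 2057187) ≈ -2.3555e+6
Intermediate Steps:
Function('I')(b) = Mul(2, b, Add(-3, b)) (Function('I')(b) = Mul(Add(-3, b), Mul(2, b)) = Mul(2, b, Add(-3, b)))
Function('u')(k, Q) = Add(5, Mul(2, Add(-7, Q), Add(-4, Q))) (Function('u')(k, Q) = Add(5, Mul(2, Add(Q, -4), Add(-3, Add(Q, -4)))) = Add(5, Mul(2, Add(-4, Q), Add(-3, Add(-4, Q)))) = Add(5, Mul(2, Add(-4, Q), Add(-7, Q))) = Add(5, Mul(2, Add(-7, Q), Add(-4, Q))))
Mul(Add(-1509, Add(Mul(-773, Pow(Function('u')(20, -35), -1)), Mul(1286, Pow(-1881, -1)))), Add(1627, Function('d')(66, -51))) = Mul(Add(-1509, Add(Mul(-773, Pow(Add(5, Mul(2, Add(-7, -35), Add(-4, -35))), -1)), Mul(1286, Pow(-1881, -1)))), Add(1627, -67)) = Mul(Add(-1509, Add(Mul(-773, Pow(Add(5, Mul(2, -42, -39)), -1)), Mul(1286, Rational(-1, 1881)))), 1560) = Mul(Add(-1509, Add(Mul(-773, Pow(Add(5, 3276), -1)), Rational(-1286, 1881))), 1560) = Mul(Add(-1509, Add(Mul(-773, Pow(3281, -1)), Rational(-1286, 1881))), 1560) = Mul(Add(-1509, Add(Mul(-773, Rational(1, 3281)), Rational(-1286, 1881))), 1560) = Mul(Add(-1509, Add(Rational(-773, 3281), Rational(-1286, 1881))), 1560) = Mul(Add(-1509, Rational(-5673379, 6171561)), 1560) = Mul(Rational(-9318558928, 6171561), 1560) = Rational(-4845650642560, 2057187)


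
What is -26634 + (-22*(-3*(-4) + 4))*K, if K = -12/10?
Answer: -131058/5 ≈ -26212.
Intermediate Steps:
K = -6/5 (K = -12*1/10 = -6/5 ≈ -1.2000)
-26634 + (-22*(-3*(-4) + 4))*K = -26634 - 22*(-3*(-4) + 4)*(-6/5) = -26634 - 22*(12 + 4)*(-6/5) = -26634 - 22*16*(-6/5) = -26634 - 352*(-6/5) = -26634 + 2112/5 = -131058/5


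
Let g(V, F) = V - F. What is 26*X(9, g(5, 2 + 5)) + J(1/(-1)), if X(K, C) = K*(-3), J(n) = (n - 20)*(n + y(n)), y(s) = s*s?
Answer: -702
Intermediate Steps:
y(s) = s²
J(n) = (-20 + n)*(n + n²) (J(n) = (n - 20)*(n + n²) = (-20 + n)*(n + n²))
X(K, C) = -3*K
26*X(9, g(5, 2 + 5)) + J(1/(-1)) = 26*(-3*9) + (-20 + (1/(-1))² - 19/(-1))/(-1) = 26*(-27) - (-20 + (-1)² - 19*(-1)) = -702 - (-20 + 1 + 19) = -702 - 1*0 = -702 + 0 = -702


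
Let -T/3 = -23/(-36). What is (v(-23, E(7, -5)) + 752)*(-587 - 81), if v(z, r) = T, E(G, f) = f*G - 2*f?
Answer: -1503167/3 ≈ -5.0106e+5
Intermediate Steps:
T = -23/12 (T = -(-69)/(-36) = -(-69)*(-1)/36 = -3*23/36 = -23/12 ≈ -1.9167)
E(G, f) = -2*f + G*f (E(G, f) = G*f - 2*f = -2*f + G*f)
v(z, r) = -23/12
(v(-23, E(7, -5)) + 752)*(-587 - 81) = (-23/12 + 752)*(-587 - 81) = (9001/12)*(-668) = -1503167/3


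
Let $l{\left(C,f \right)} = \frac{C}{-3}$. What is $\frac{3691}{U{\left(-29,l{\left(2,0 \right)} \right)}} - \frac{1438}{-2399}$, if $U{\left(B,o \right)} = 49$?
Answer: $\frac{8925171}{117551} \approx 75.926$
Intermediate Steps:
$l{\left(C,f \right)} = - \frac{C}{3}$ ($l{\left(C,f \right)} = C \left(- \frac{1}{3}\right) = - \frac{C}{3}$)
$\frac{3691}{U{\left(-29,l{\left(2,0 \right)} \right)}} - \frac{1438}{-2399} = \frac{3691}{49} - \frac{1438}{-2399} = 3691 \cdot \frac{1}{49} - - \frac{1438}{2399} = \frac{3691}{49} + \frac{1438}{2399} = \frac{8925171}{117551}$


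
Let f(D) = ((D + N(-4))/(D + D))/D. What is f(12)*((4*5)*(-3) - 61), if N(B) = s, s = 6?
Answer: -121/16 ≈ -7.5625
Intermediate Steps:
N(B) = 6
f(D) = (6 + D)/(2*D²) (f(D) = ((D + 6)/(D + D))/D = ((6 + D)/((2*D)))/D = ((6 + D)*(1/(2*D)))/D = ((6 + D)/(2*D))/D = (6 + D)/(2*D²))
f(12)*((4*5)*(-3) - 61) = ((½)*(6 + 12)/12²)*((4*5)*(-3) - 61) = ((½)*(1/144)*18)*(20*(-3) - 61) = (-60 - 61)/16 = (1/16)*(-121) = -121/16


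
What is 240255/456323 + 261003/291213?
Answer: 174577148/122702853 ≈ 1.4228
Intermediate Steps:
240255/456323 + 261003/291213 = 240255*(1/456323) + 261003*(1/291213) = 12645/24017 + 4579/5109 = 174577148/122702853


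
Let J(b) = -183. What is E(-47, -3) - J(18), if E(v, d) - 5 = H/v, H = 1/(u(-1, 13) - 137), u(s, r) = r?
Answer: 1095665/5828 ≈ 188.00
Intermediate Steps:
H = -1/124 (H = 1/(13 - 137) = 1/(-124) = -1/124 ≈ -0.0080645)
E(v, d) = 5 - 1/(124*v)
E(-47, -3) - J(18) = (5 - 1/124/(-47)) - 1*(-183) = (5 - 1/124*(-1/47)) + 183 = (5 + 1/5828) + 183 = 29141/5828 + 183 = 1095665/5828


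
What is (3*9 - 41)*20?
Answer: -280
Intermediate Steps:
(3*9 - 41)*20 = (27 - 41)*20 = -14*20 = -280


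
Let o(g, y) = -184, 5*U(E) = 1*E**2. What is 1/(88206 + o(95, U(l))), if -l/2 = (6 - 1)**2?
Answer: 1/88022 ≈ 1.1361e-5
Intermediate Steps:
l = -50 (l = -2*(6 - 1)**2 = -2*5**2 = -2*25 = -50)
U(E) = E**2/5 (U(E) = (1*E**2)/5 = E**2/5)
1/(88206 + o(95, U(l))) = 1/(88206 - 184) = 1/88022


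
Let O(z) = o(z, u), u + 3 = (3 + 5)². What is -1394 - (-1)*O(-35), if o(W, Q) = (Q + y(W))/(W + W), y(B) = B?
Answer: -48803/35 ≈ -1394.4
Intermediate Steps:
u = 61 (u = -3 + (3 + 5)² = -3 + 8² = -3 + 64 = 61)
o(W, Q) = (Q + W)/(2*W) (o(W, Q) = (Q + W)/(W + W) = (Q + W)/((2*W)) = (Q + W)*(1/(2*W)) = (Q + W)/(2*W))
O(z) = (61 + z)/(2*z)
-1394 - (-1)*O(-35) = -1394 - (-1)*(½)*(61 - 35)/(-35) = -1394 - (-1)*(½)*(-1/35)*26 = -1394 - (-1)*(-13)/35 = -1394 - 1*13/35 = -1394 - 13/35 = -48803/35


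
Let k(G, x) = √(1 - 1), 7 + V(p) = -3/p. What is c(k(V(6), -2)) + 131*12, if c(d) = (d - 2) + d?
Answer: 1570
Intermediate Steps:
V(p) = -7 - 3/p
k(G, x) = 0 (k(G, x) = √0 = 0)
c(d) = -2 + 2*d (c(d) = (-2 + d) + d = -2 + 2*d)
c(k(V(6), -2)) + 131*12 = (-2 + 2*0) + 131*12 = (-2 + 0) + 1572 = -2 + 1572 = 1570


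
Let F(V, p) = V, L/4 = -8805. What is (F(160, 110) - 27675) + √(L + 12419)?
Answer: -27515 + 151*I ≈ -27515.0 + 151.0*I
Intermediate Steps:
L = -35220 (L = 4*(-8805) = -35220)
(F(160, 110) - 27675) + √(L + 12419) = (160 - 27675) + √(-35220 + 12419) = -27515 + √(-22801) = -27515 + 151*I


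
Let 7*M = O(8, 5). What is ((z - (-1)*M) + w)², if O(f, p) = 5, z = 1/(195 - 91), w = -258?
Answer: 35080166209/529984 ≈ 66191.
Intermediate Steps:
z = 1/104 ≈ 0.0096154
M = 5/7 (M = (⅐)*5 = 5/7 ≈ 0.71429)
((z - (-1)*M) + w)² = ((1/104 - (-1)*5/7) - 258)² = ((1/104 - 1*(-5/7)) - 258)² = ((1/104 + 5/7) - 258)² = (527/728 - 258)² = (-187297/728)² = 35080166209/529984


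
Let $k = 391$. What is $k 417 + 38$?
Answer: $163085$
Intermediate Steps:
$k 417 + 38 = 391 \cdot 417 + 38 = 163047 + 38 = 163085$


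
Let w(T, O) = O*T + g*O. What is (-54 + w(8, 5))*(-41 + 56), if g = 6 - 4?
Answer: -60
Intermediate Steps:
g = 2
w(T, O) = 2*O + O*T (w(T, O) = O*T + 2*O = 2*O + O*T)
(-54 + w(8, 5))*(-41 + 56) = (-54 + 5*(2 + 8))*(-41 + 56) = (-54 + 5*10)*15 = (-54 + 50)*15 = -4*15 = -60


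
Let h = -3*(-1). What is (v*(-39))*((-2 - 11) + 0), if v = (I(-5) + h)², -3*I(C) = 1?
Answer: 10816/3 ≈ 3605.3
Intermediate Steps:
I(C) = -⅓ (I(C) = -⅓*1 = -⅓)
h = 3
v = 64/9 (v = (-⅓ + 3)² = (8/3)² = 64/9 ≈ 7.1111)
(v*(-39))*((-2 - 11) + 0) = ((64/9)*(-39))*((-2 - 11) + 0) = -832*(-13 + 0)/3 = -832/3*(-13) = 10816/3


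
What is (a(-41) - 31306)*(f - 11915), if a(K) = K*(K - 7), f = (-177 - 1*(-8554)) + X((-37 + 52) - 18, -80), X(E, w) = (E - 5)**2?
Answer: 101920212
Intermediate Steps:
X(E, w) = (-5 + E)**2
f = 8441 (f = (-177 - 1*(-8554)) + (-5 + ((-37 + 52) - 18))**2 = (-177 + 8554) + (-5 + (15 - 18))**2 = 8377 + (-5 - 3)**2 = 8377 + (-8)**2 = 8377 + 64 = 8441)
a(K) = K*(-7 + K)
(a(-41) - 31306)*(f - 11915) = (-41*(-7 - 41) - 31306)*(8441 - 11915) = (-41*(-48) - 31306)*(-3474) = (1968 - 31306)*(-3474) = -29338*(-3474) = 101920212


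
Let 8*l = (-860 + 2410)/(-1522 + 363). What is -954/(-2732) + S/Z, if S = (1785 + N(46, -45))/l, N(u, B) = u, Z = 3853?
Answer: -10170955081/4078978450 ≈ -2.4935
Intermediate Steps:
l = -775/4636 (l = ((-860 + 2410)/(-1522 + 363))/8 = (1550/(-1159))/8 = (1550*(-1/1159))/8 = (⅛)*(-1550/1159) = -775/4636 ≈ -0.16717)
S = -8488516/775 (S = (1785 + 46)/(-775/4636) = 1831*(-4636/775) = -8488516/775 ≈ -10953.)
-954/(-2732) + S/Z = -954/(-2732) - 8488516/775/3853 = -954*(-1/2732) - 8488516/775*1/3853 = 477/1366 - 8488516/2986075 = -10170955081/4078978450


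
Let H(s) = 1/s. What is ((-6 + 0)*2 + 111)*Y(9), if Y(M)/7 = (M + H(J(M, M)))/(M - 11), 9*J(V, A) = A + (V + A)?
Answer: -3234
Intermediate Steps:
J(V, A) = V/9 + 2*A/9 (J(V, A) = (A + (V + A))/9 = (A + (A + V))/9 = (V + 2*A)/9 = V/9 + 2*A/9)
Y(M) = 7*(M + 3/M)/(-11 + M) (Y(M) = 7*((M + 1/(M/9 + 2*M/9))/(M - 11)) = 7*((M + 1/(M/3))/(-11 + M)) = 7*((M + 3/M)/(-11 + M)) = 7*(M + 3/M)/(-11 + M))
((-6 + 0)*2 + 111)*Y(9) = ((-6 + 0)*2 + 111)*(7*(3 + 9**2)/(9*(-11 + 9))) = (-6*2 + 111)*(7*(1/9)*(3 + 81)/(-2)) = (-12 + 111)*(7*(1/9)*(-1/2)*84) = 99*(-98/3) = -3234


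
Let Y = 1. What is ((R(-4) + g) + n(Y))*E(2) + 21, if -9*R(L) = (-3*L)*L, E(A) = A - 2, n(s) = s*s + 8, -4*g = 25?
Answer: 21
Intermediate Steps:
g = -25/4 (g = -¼*25 = -25/4 ≈ -6.2500)
n(s) = 8 + s² (n(s) = s² + 8 = 8 + s²)
E(A) = -2 + A
R(L) = L²/3 (R(L) = -(-3*L)*L/9 = -(-1)*L²/3 = L²/3)
((R(-4) + g) + n(Y))*E(2) + 21 = (((⅓)*(-4)² - 25/4) + (8 + 1²))*(-2 + 2) + 21 = (((⅓)*16 - 25/4) + (8 + 1))*0 + 21 = ((16/3 - 25/4) + 9)*0 + 21 = (-11/12 + 9)*0 + 21 = (97/12)*0 + 21 = 0 + 21 = 21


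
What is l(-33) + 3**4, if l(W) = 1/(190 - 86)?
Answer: 8425/104 ≈ 81.010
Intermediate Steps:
l(W) = 1/104
l(-33) + 3**4 = 1/104 + 3**4 = 1/104 + 81 = 8425/104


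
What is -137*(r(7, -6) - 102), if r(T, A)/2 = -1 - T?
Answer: 16166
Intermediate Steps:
r(T, A) = -2 - 2*T (r(T, A) = 2*(-1 - T) = -2 - 2*T)
-137*(r(7, -6) - 102) = -137*((-2 - 2*7) - 102) = -137*((-2 - 14) - 102) = -137*(-16 - 102) = -137*(-118) = 16166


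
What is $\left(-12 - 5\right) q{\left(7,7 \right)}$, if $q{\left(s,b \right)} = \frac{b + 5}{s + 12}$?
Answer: $- \frac{204}{19} \approx -10.737$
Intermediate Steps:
$q{\left(s,b \right)} = \frac{5 + b}{12 + s}$
$\left(-12 - 5\right) q{\left(7,7 \right)} = \left(-12 - 5\right) \frac{5 + 7}{12 + 7} = - 17 \cdot \frac{1}{19} \cdot 12 = \left(-17\right) \frac{12}{19} = - \frac{204}{19}$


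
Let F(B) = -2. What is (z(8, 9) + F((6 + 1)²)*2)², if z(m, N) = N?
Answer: 25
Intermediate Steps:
(z(8, 9) + F((6 + 1)²)*2)² = (9 - 2*2)² = (9 - 4)² = 5² = 25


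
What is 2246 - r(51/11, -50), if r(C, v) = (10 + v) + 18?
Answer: 2268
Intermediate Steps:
r(C, v) = 28 + v
2246 - r(51/11, -50) = 2246 - (28 - 50) = 2246 - 1*(-22) = 2246 + 22 = 2268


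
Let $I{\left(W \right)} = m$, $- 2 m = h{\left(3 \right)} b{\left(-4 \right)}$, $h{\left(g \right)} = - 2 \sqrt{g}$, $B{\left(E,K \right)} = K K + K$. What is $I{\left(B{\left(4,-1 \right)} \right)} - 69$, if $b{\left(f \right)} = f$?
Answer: $-69 - 4 \sqrt{3} \approx -75.928$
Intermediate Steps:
$B{\left(E,K \right)} = K + K^{2}$ ($B{\left(E,K \right)} = K^{2} + K = K + K^{2}$)
$m = - 4 \sqrt{3}$ ($m = - \frac{- 2 \sqrt{3} \left(-4\right)}{2} = - \frac{8 \sqrt{3}}{2} = - 4 \sqrt{3} \approx -6.9282$)
$I{\left(W \right)} = - 4 \sqrt{3}$
$I{\left(B{\left(4,-1 \right)} \right)} - 69 = - 4 \sqrt{3} - 69 = -69 - 4 \sqrt{3}$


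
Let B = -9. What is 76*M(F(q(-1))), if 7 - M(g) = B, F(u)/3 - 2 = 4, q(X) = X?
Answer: 1216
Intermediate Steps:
F(u) = 18 (F(u) = 6 + 3*4 = 6 + 12 = 18)
M(g) = 16 (M(g) = 7 - 1*(-9) = 7 + 9 = 16)
76*M(F(q(-1))) = 76*16 = 1216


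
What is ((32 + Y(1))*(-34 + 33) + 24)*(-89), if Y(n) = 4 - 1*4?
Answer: 712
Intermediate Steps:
Y(n) = 0 (Y(n) = 4 - 4 = 0)
((32 + Y(1))*(-34 + 33) + 24)*(-89) = ((32 + 0)*(-34 + 33) + 24)*(-89) = (32*(-1) + 24)*(-89) = (-32 + 24)*(-89) = -8*(-89) = 712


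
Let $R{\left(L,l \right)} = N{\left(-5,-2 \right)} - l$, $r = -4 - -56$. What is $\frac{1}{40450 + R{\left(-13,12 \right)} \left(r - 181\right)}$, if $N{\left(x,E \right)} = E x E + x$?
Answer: $\frac{1}{45223} \approx 2.2113 \cdot 10^{-5}$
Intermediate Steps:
$N{\left(x,E \right)} = x + x E^{2}$ ($N{\left(x,E \right)} = x E^{2} + x = x + x E^{2}$)
$r = 52$ ($r = -4 + 56 = 52$)
$R{\left(L,l \right)} = -25 - l$ ($R{\left(L,l \right)} = - 5 \left(1 + \left(-2\right)^{2}\right) - l = - 5 \left(1 + 4\right) - l = \left(-5\right) 5 - l = -25 - l$)
$\frac{1}{40450 + R{\left(-13,12 \right)} \left(r - 181\right)} = \frac{1}{40450 + \left(-25 - 12\right) \left(52 - 181\right)} = \frac{1}{40450 + \left(-25 - 12\right) \left(-129\right)} = \frac{1}{40450 - -4773} = \frac{1}{40450 + 4773} = \frac{1}{45223}$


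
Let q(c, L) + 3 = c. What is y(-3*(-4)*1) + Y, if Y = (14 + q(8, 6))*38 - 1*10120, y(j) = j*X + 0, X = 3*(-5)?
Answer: -9578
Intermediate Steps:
q(c, L) = -3 + c
X = -15
y(j) = -15*j (y(j) = j*(-15) + 0 = -15*j + 0 = -15*j)
Y = -9398 (Y = (14 + (-3 + 8))*38 - 1*10120 = (14 + 5)*38 - 10120 = 19*38 - 10120 = 722 - 10120 = -9398)
y(-3*(-4)*1) + Y = -15*(-3*(-4)) - 9398 = -180 - 9398 = -9578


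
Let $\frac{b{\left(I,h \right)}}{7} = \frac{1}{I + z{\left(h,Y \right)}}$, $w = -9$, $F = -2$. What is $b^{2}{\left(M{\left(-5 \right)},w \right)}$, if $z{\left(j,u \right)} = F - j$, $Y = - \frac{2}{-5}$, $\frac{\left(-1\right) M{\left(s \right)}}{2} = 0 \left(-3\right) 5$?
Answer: $1$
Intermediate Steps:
$M{\left(s \right)} = 0$ ($M{\left(s \right)} = - 2 \cdot 0 \left(-3\right) 5 = - 2 \cdot 0 \cdot 5 = \left(-2\right) 0 = 0$)
$Y = \frac{2}{5}$ ($Y = \left(-2\right) \left(- \frac{1}{5}\right) = \frac{2}{5} \approx 0.4$)
$z{\left(j,u \right)} = -2 - j$
$b{\left(I,h \right)} = \frac{7}{-2 + I - h}$ ($b{\left(I,h \right)} = \frac{7}{I - \left(2 + h\right)} = \frac{7}{-2 + I - h}$)
$b^{2}{\left(M{\left(-5 \right)},w \right)} = \left(- \frac{7}{2 - 9 - 0}\right)^{2} = \left(- \frac{7}{2 - 9 + 0}\right)^{2} = \left(- \frac{7}{-7}\right)^{2} = \left(\left(-7\right) \left(- \frac{1}{7}\right)\right)^{2} = 1^{2} = 1$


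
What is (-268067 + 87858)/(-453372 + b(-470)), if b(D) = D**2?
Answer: 180209/232472 ≈ 0.77519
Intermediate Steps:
(-268067 + 87858)/(-453372 + b(-470)) = (-268067 + 87858)/(-453372 + (-470)**2) = -180209/(-453372 + 220900) = -180209/(-232472) = -180209*(-1/232472) = 180209/232472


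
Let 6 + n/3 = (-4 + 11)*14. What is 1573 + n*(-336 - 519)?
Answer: -234407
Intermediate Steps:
n = 276 (n = -18 + 3*((-4 + 11)*14) = -18 + 3*(7*14) = -18 + 3*98 = -18 + 294 = 276)
1573 + n*(-336 - 519) = 1573 + 276*(-336 - 519) = 1573 + 276*(-855) = 1573 - 235980 = -234407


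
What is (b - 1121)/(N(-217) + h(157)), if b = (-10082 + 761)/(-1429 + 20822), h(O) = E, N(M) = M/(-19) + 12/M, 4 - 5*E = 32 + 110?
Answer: 448353037510/6490235917 ≈ 69.081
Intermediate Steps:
E = -138/5 (E = ⅘ - (32 + 110)/5 = ⅘ - ⅕*142 = ⅘ - 142/5 = -138/5 ≈ -27.600)
N(M) = 12/M - M/19 (N(M) = M*(-1/19) + 12/M = -M/19 + 12/M = 12/M - M/19)
h(O) = -138/5
b = -9321/19393 ≈ -0.48064
(b - 1121)/(N(-217) + h(157)) = (-9321/19393 - 1121)/((12/(-217) - 1/19*(-217)) - 138/5) = -21748874/(19393*((12*(-1/217) + 217/19) - 138/5)) = -21748874/(19393*((-12/217 + 217/19) - 138/5)) = -21748874/(19393*(46861/4123 - 138/5)) = -21748874/(19393*(-334669/20615)) = -21748874/19393*(-20615/334669) = 448353037510/6490235917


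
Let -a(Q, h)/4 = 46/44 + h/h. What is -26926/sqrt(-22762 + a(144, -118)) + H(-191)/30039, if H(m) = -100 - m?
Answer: 91/30039 + 13463*I*sqrt(688798)/62618 ≈ 0.0030294 + 178.44*I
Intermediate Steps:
a(Q, h) = -90/11 (a(Q, h) = -4*(46/44 + h/h) = -4*(46*(1/44) + 1) = -4*(23/22 + 1) = -4*45/22 = -90/11)
-26926/sqrt(-22762 + a(144, -118)) + H(-191)/30039 = -26926/sqrt(-22762 - 90/11) + (-100 - 1*(-191))/30039 = -26926*(-I*sqrt(688798)/125236) + (-100 + 191)*(1/30039) = -26926*(-I*sqrt(688798)/125236) + 91*(1/30039) = -(-13463)*I*sqrt(688798)/62618 + 91/30039 = 13463*I*sqrt(688798)/62618 + 91/30039 = 91/30039 + 13463*I*sqrt(688798)/62618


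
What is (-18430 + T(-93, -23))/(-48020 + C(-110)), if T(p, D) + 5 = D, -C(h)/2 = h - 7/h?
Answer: 1015190/2629007 ≈ 0.38615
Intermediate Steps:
C(h) = -2*h + 14/h (C(h) = -2*(h - 7/h) = -2*h + 14/h)
T(p, D) = -5 + D
(-18430 + T(-93, -23))/(-48020 + C(-110)) = (-18430 + (-5 - 23))/(-48020 + (-2*(-110) + 14/(-110))) = (-18430 - 28)/(-48020 + (220 + 14*(-1/110))) = -18458/(-48020 + (220 - 7/55)) = -18458/(-48020 + 12093/55) = -18458/(-2629007/55) = -18458*(-55/2629007) = 1015190/2629007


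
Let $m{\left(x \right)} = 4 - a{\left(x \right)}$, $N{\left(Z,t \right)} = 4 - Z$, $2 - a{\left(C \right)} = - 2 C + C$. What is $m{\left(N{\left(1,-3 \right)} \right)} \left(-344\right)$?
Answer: $344$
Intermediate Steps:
$a{\left(C \right)} = 2 + C$ ($a{\left(C \right)} = 2 - \left(- 2 C + C\right) = 2 - - C = 2 + C$)
$m{\left(x \right)} = 2 - x$ ($m{\left(x \right)} = 4 - \left(2 + x\right) = 2 - x$)
$m{\left(N{\left(1,-3 \right)} \right)} \left(-344\right) = \left(2 - \left(4 - 1\right)\right) \left(-344\right) = \left(2 - 3\right) \left(-344\right) = \left(-1\right) \left(-344\right) = 344$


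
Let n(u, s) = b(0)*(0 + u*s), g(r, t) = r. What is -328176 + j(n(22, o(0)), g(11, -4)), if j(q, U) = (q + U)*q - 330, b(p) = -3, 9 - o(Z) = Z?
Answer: 17796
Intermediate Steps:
o(Z) = 9 - Z
n(u, s) = -3*s*u (n(u, s) = -3*(0 + u*s) = -3*(0 + s*u) = -3*s*u)
j(q, U) = -330 + q*(U + q) (j(q, U) = (U + q)*q - 330 = q*(U + q) - 330 = -330 + q*(U + q))
-328176 + j(n(22, o(0)), g(11, -4)) = -328176 + (-330 + (-3*(9 - 1*0)*22)² + 11*(-3*(9 - 1*0)*22)) = -328176 + (-330 + (-3*(9 + 0)*22)² + 11*(-3*(9 + 0)*22)) = -328176 + (-330 + (-3*9*22)² + 11*(-3*9*22)) = -328176 + (-330 + (-594)² + 11*(-594)) = -328176 + (-330 + 352836 - 6534) = -328176 + 345972 = 17796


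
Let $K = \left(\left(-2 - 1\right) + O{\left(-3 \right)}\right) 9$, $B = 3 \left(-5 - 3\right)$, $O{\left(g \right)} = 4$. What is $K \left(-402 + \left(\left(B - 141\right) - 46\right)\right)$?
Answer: $-5517$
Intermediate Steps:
$B = -24$ ($B = 3 \left(-8\right) = -24$)
$K = 9$ ($K = \left(\left(-2 - 1\right) + 4\right) 9 = \left(-3 + 4\right) 9 = 1 \cdot 9 = 9$)
$K \left(-402 + \left(\left(B - 141\right) - 46\right)\right) = 9 \left(-402 - 211\right) = 9 \left(-613\right) = -5517$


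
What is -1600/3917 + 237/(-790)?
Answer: -27751/39170 ≈ -0.70848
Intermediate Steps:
-1600/3917 + 237/(-790) = -1600*1/3917 + 237*(-1/790) = -1600/3917 - 3/10 = -27751/39170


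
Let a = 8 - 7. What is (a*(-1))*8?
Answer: -8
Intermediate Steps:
a = 1
(a*(-1))*8 = (1*(-1))*8 = -1*8 = -8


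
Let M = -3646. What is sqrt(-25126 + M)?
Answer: 2*I*sqrt(7193) ≈ 169.62*I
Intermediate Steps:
sqrt(-25126 + M) = sqrt(-25126 - 3646) = sqrt(-28772) = 2*I*sqrt(7193)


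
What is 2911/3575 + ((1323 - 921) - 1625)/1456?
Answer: -10293/400400 ≈ -0.025707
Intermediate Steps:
2911/3575 + ((1323 - 921) - 1625)/1456 = 2911*(1/3575) + (402 - 1625)*(1/1456) = 2911/3575 - 1223*1/1456 = 2911/3575 - 1223/1456 = -10293/400400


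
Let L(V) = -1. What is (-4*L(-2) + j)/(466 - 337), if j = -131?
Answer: -127/129 ≈ -0.98450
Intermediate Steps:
(-4*L(-2) + j)/(466 - 337) = (-4*(-1) - 131)/(466 - 337) = (4 - 131)/129 = -127*1/129 = -127/129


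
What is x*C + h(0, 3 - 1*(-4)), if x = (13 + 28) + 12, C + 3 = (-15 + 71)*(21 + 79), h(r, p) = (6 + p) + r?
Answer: 296654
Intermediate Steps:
h(r, p) = 6 + p + r
C = 5597 (C = -3 + (-15 + 71)*(21 + 79) = -3 + 56*100 = -3 + 5600 = 5597)
x = 53 (x = 41 + 12 = 53)
x*C + h(0, 3 - 1*(-4)) = 53*5597 + (6 + (3 - 1*(-4)) + 0) = 296641 + (6 + (3 + 4) + 0) = 296641 + (6 + 7 + 0) = 296641 + 13 = 296654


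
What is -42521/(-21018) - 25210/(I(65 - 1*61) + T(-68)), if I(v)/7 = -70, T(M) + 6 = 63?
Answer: 548275373/9100794 ≈ 60.245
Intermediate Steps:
T(M) = 57 (T(M) = -6 + 63 = 57)
I(v) = -490 (I(v) = 7*(-70) = -490)
-42521/(-21018) - 25210/(I(65 - 1*61) + T(-68)) = -42521/(-21018) - 25210/(-490 + 57) = -42521*(-1/21018) - 25210/(-433) = 42521/21018 - 25210*(-1/433) = 42521/21018 + 25210/433 = 548275373/9100794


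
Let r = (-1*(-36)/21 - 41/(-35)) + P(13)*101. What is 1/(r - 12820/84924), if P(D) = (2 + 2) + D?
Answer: 106155/182558443 ≈ 0.00058149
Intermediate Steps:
P(D) = 4 + D
r = 60196/35 (r = (-1*(-36)/21 - 41/(-35)) + (4 + 13)*101 = (36*(1/21) - 41*(-1/35)) + 17*101 = (12/7 + 41/35) + 1717 = 101/35 + 1717 = 60196/35 ≈ 1719.9)
1/(r - 12820/84924) = 1/(60196/35 - 12820/84924) = 1/(60196/35 - 12820*1/84924) = 1/(60196/35 - 3205/21231) = 1/(182558443/106155) = 106155/182558443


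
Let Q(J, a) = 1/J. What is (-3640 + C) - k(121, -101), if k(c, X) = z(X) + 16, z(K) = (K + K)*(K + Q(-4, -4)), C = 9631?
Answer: -28955/2 ≈ -14478.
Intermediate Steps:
z(K) = 2*K*(-¼ + K) (z(K) = (K + K)*(K + 1/(-4)) = (2*K)*(K - ¼) = (2*K)*(-¼ + K) = 2*K*(-¼ + K))
k(c, X) = 16 + X*(-1 + 4*X)/2 (k(c, X) = X*(-1 + 4*X)/2 + 16 = 16 + X*(-1 + 4*X)/2)
(-3640 + C) - k(121, -101) = (-3640 + 9631) - (16 + (½)*(-101)*(-1 + 4*(-101))) = 5991 - (16 + (½)*(-101)*(-1 - 404)) = 5991 - (16 + (½)*(-101)*(-405)) = 5991 - (16 + 40905/2) = 5991 - 1*40937/2 = 5991 - 40937/2 = -28955/2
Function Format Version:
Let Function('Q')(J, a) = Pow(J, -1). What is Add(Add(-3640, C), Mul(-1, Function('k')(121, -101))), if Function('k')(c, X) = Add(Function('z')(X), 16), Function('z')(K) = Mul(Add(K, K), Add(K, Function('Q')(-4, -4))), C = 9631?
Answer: Rational(-28955, 2) ≈ -14478.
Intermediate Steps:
Function('z')(K) = Mul(2, K, Add(Rational(-1, 4), K)) (Function('z')(K) = Mul(Add(K, K), Add(K, Pow(-4, -1))) = Mul(Mul(2, K), Add(K, Rational(-1, 4))) = Mul(Mul(2, K), Add(Rational(-1, 4), K)) = Mul(2, K, Add(Rational(-1, 4), K)))
Function('k')(c, X) = Add(16, Mul(Rational(1, 2), X, Add(-1, Mul(4, X)))) (Function('k')(c, X) = Add(Mul(Rational(1, 2), X, Add(-1, Mul(4, X))), 16) = Add(16, Mul(Rational(1, 2), X, Add(-1, Mul(4, X)))))
Add(Add(-3640, C), Mul(-1, Function('k')(121, -101))) = Add(Add(-3640, 9631), Mul(-1, Add(16, Mul(Rational(1, 2), -101, Add(-1, Mul(4, -101)))))) = Add(5991, Mul(-1, Add(16, Mul(Rational(1, 2), -101, Add(-1, -404))))) = Add(5991, Mul(-1, Add(16, Mul(Rational(1, 2), -101, -405)))) = Add(5991, Mul(-1, Add(16, Rational(40905, 2)))) = Add(5991, Mul(-1, Rational(40937, 2))) = Add(5991, Rational(-40937, 2)) = Rational(-28955, 2)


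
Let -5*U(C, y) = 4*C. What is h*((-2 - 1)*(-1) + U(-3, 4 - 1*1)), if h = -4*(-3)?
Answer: 324/5 ≈ 64.800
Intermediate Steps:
U(C, y) = -4*C/5
h = 12
h*((-2 - 1)*(-1) + U(-3, 4 - 1*1)) = 12*((-2 - 1)*(-1) - ⅘*(-3)) = 12*(-3*(-1) + 12/5) = 12*(3 + 12/5) = 12*(27/5) = 324/5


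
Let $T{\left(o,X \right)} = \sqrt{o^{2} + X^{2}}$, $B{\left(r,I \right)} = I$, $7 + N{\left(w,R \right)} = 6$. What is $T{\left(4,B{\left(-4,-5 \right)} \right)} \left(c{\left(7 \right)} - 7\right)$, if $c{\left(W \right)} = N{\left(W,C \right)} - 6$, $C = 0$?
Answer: $- 14 \sqrt{41} \approx -89.644$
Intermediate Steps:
$N{\left(w,R \right)} = -1$ ($N{\left(w,R \right)} = -7 + 6 = -1$)
$c{\left(W \right)} = -7$ ($c{\left(W \right)} = -1 - 6 = -7$)
$T{\left(o,X \right)} = \sqrt{X^{2} + o^{2}}$
$T{\left(4,B{\left(-4,-5 \right)} \right)} \left(c{\left(7 \right)} - 7\right) = \sqrt{\left(-5\right)^{2} + 4^{2}} \left(-7 - 7\right) = \sqrt{25 + 16} \left(-14\right) = \sqrt{41} \left(-14\right) = - 14 \sqrt{41}$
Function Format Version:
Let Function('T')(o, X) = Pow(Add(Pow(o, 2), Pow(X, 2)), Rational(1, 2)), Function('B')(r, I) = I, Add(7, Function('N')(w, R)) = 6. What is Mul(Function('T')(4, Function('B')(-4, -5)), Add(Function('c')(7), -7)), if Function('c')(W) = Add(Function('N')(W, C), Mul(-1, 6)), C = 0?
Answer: Mul(-14, Pow(41, Rational(1, 2))) ≈ -89.644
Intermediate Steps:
Function('N')(w, R) = -1 (Function('N')(w, R) = Add(-7, 6) = -1)
Function('c')(W) = -7 (Function('c')(W) = Add(-1, Mul(-1, 6)) = Add(-1, -6) = -7)
Function('T')(o, X) = Pow(Add(Pow(X, 2), Pow(o, 2)), Rational(1, 2))
Mul(Function('T')(4, Function('B')(-4, -5)), Add(Function('c')(7), -7)) = Mul(Pow(Add(Pow(-5, 2), Pow(4, 2)), Rational(1, 2)), Add(-7, -7)) = Mul(Pow(Add(25, 16), Rational(1, 2)), -14) = Mul(Pow(41, Rational(1, 2)), -14) = Mul(-14, Pow(41, Rational(1, 2)))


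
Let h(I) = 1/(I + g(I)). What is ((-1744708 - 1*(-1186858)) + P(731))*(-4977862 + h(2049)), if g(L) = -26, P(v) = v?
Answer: 5610308013089175/2023 ≈ 2.7733e+12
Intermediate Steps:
h(I) = 1/(-26 + I) (h(I) = 1/(I - 26) = 1/(-26 + I))
((-1744708 - 1*(-1186858)) + P(731))*(-4977862 + h(2049)) = ((-1744708 - 1*(-1186858)) + 731)*(-4977862 + 1/(-26 + 2049)) = ((-1744708 + 1186858) + 731)*(-4977862 + 1/2023) = (-557850 + 731)*(-4977862 + 1/2023) = -557119*(-10070214825/2023) = 5610308013089175/2023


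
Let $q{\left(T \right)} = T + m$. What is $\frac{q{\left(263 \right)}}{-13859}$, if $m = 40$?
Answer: $- \frac{303}{13859} \approx -0.021863$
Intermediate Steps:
$q{\left(T \right)} = 40 + T$ ($q{\left(T \right)} = T + 40 = 40 + T$)
$\frac{q{\left(263 \right)}}{-13859} = \frac{40 + 263}{-13859} = 303 \left(- \frac{1}{13859}\right) = - \frac{303}{13859}$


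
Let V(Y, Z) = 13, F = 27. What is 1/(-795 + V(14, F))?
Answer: -1/782 ≈ -0.0012788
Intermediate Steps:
1/(-795 + V(14, F)) = 1/(-795 + 13) = 1/(-782) = -1/782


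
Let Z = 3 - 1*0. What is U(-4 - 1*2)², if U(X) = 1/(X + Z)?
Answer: ⅑ ≈ 0.11111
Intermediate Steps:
Z = 3 (Z = 3 + 0 = 3)
U(X) = 1/(3 + X) (U(X) = 1/(X + 3) = 1/(3 + X))
U(-4 - 1*2)² = (1/(3 + (-4 - 1*2)))² = (1/(3 + (-4 - 2)))² = (1/(3 - 6))² = (1/(-3))² = (-⅓)² = ⅑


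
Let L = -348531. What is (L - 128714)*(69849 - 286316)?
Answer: 103307793415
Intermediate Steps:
(L - 128714)*(69849 - 286316) = (-348531 - 128714)*(69849 - 286316) = -477245*(-216467) = 103307793415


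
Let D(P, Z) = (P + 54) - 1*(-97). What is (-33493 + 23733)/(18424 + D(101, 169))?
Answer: -2440/4669 ≈ -0.52260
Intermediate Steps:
D(P, Z) = 151 + P (D(P, Z) = (54 + P) + 97 = 151 + P)
(-33493 + 23733)/(18424 + D(101, 169)) = (-33493 + 23733)/(18424 + (151 + 101)) = -9760/(18424 + 252) = -9760/18676 = -9760*1/18676 = -2440/4669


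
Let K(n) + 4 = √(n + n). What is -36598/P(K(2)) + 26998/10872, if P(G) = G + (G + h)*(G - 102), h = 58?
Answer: 46265317/5278356 ≈ 8.7651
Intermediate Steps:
K(n) = -4 + √2*√n (K(n) = -4 + √(n + n) = -4 + √(2*n) = -4 + √2*√n)
P(G) = G + (-102 + G)*(58 + G) (P(G) = G + (G + 58)*(G - 102) = G + (58 + G)*(-102 + G) = G + (-102 + G)*(58 + G))
-36598/P(K(2)) + 26998/10872 = -36598/(-5916 + (-4 + √2*√2)² - 43*(-4 + √2*√2)) + 26998/10872 = -36598/(-5916 + (-4 + 2)² - 43*(-4 + 2)) + 26998*(1/10872) = -36598/(-5916 + (-2)² - 43*(-2)) + 13499/5436 = -36598/(-5916 + 4 + 86) + 13499/5436 = -36598/(-5826) + 13499/5436 = -36598*(-1/5826) + 13499/5436 = 18299/2913 + 13499/5436 = 46265317/5278356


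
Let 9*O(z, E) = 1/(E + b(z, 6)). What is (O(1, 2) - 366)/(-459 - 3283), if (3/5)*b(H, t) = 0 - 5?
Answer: 20863/213294 ≈ 0.097813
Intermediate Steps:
b(H, t) = -25/3 (b(H, t) = 5*(0 - 5)/3 = (5/3)*(-5) = -25/3)
O(z, E) = 1/(9*(-25/3 + E)) (O(z, E) = 1/(9*(E - 25/3)) = 1/(9*(-25/3 + E)))
(O(1, 2) - 366)/(-459 - 3283) = (1/(3*(-25 + 3*2)) - 366)/(-459 - 3283) = (1/(3*(-25 + 6)) - 366)/(-3742) = ((⅓)/(-19) - 366)*(-1/3742) = ((⅓)*(-1/19) - 366)*(-1/3742) = (-1/57 - 366)*(-1/3742) = -20863/57*(-1/3742) = 20863/213294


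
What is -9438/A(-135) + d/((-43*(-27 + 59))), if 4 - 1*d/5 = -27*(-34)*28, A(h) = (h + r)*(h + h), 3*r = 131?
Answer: 65746319/706920 ≈ 93.004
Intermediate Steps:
r = 131/3 (r = (1/3)*131 = 131/3 ≈ 43.667)
A(h) = 2*h*(131/3 + h) (A(h) = (h + 131/3)*(h + h) = (131/3 + h)*(2*h) = 2*h*(131/3 + h))
d = -128500 (d = 20 - 5*(-27*(-34))*28 = 20 - 4590*28 = 20 - 5*25704 = 20 - 128520 = -128500)
-9438/A(-135) + d/((-43*(-27 + 59))) = -9438*(-1/(90*(131 + 3*(-135)))) - 128500*(-1/(43*(-27 + 59))) = -9438*(-1/(90*(131 - 405))) - 128500/((-43*32)) = -9438/((2/3)*(-135)*(-274)) - 128500/(-1376) = -9438/24660 - 128500*(-1/1376) = -9438*1/24660 + 32125/344 = -1573/4110 + 32125/344 = 65746319/706920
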